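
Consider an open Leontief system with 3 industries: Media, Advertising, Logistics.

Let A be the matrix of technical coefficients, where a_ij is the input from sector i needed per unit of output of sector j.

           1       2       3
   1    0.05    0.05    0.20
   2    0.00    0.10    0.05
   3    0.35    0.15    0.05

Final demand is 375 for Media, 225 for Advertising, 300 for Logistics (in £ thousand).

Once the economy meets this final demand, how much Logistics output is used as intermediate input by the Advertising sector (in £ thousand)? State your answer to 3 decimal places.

z_32 = 42.116

I − A =
  [   0.95    -0.05    -0.20]
  [   0.00     0.90    -0.05]
  [  -0.35    -0.15     0.95]
Cofactors of I−A, C_ij = (−1)^(i+j)·(minor ij) (rows/columns in the sector order above):
  C_11 = (0.90)(0.95) − (-0.05)(-0.15) = 0.8475
  C_12 = −[(0.00)(0.95) − (-0.05)(-0.35)] = 0.0175
  C_13 = (0.00)(-0.15) − (0.90)(-0.35) = 0.3150
  C_21 = −[(-0.05)(0.95) − (-0.20)(-0.15)] = 0.0775
  C_22 = (0.95)(0.95) − (-0.20)(-0.35) = 0.8325
  C_23 = −[(0.95)(-0.15) − (-0.05)(-0.35)] = 0.1600
  C_31 = (-0.05)(-0.05) − (-0.20)(0.90) = 0.1825
  C_32 = −[(0.95)(-0.05) − (-0.20)(0.00)] = 0.0475
  C_33 = (0.95)(0.90) − (-0.05)(0.00) = 0.8550
det(I−A) = Σ_j (I−A)_1j·C_1j = (0.95)(0.8475) + (-0.05)(0.0175) + (-0.20)(0.3150) = 0.74125
adj(I−A) = Cᵀ =
  [ 0.8475   0.0775   0.1825]
  [ 0.0175   0.8325   0.0475]
  [ 0.3150   0.1600   0.8550]
(I − A)⁻¹ = adj(I−A) / det(I−A) ≈
  [   1.1433     0.1046     0.2462]
  [   0.0236     1.1231     0.0641]
  [   0.4250     0.2159     1.1535]
First solve x = (I − A)⁻¹ d = adj(I−A)·d / det(I−A); in particular x_2 = (0.0175·375 + 0.8325·225 + 0.0475·300) / 0.74125 = 208.125 / 0.74125 ≈ 280.77572.
Intermediate flow from 3 to 2: z_32 = a_32 · x_2 = 0.15 × 208.125 / 0.74125 = 31.21875 / 0.74125 ≈ 42.116.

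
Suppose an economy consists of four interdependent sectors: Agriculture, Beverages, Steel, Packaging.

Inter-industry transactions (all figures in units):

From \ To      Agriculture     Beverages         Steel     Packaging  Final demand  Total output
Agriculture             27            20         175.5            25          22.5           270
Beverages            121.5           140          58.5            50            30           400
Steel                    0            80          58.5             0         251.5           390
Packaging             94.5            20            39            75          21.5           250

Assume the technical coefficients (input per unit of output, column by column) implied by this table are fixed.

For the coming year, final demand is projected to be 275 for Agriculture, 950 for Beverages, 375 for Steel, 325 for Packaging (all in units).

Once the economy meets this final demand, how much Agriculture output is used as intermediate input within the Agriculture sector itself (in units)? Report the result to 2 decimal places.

z_AA = 120.80

Technical coefficients a_ij = z_ij / X_j:
  a_AA = 27/270 = 0.10, a_BA = 121.5/270 = 0.45, a_SA = 0/270 = 0.00, a_PA = 94.5/270 = 0.35
  a_AB = 20/400 = 0.05, a_BB = 140/400 = 0.35, a_SB = 80/400 = 0.20, a_PB = 20/400 = 0.05
  a_AS = 175.5/390 = 0.45, a_BS = 58.5/390 = 0.15, a_SS = 58.5/390 = 0.15, a_PS = 39/390 = 0.10
  a_AP = 25/250 = 0.10, a_BP = 50/250 = 0.20, a_SP = 0/250 = 0.00, a_PP = 75/250 = 0.30
I − A =
  [   0.90    -0.05    -0.45    -0.10]
  [  -0.45     0.65    -0.15    -0.20]
  [   0.00    -0.20     0.85     0.00]
  [  -0.35    -0.05    -0.10     0.70]
Compute the cofactors C_ij = (−1)^(i+j)·(3×3 minor ij) of I−A; the adjugate is their transpose:
adj(I−A) = Cᵀ =
  [ 0.353250   0.099000   0.213750   0.078750]
  [ 0.327250   0.505750   0.285000   0.191250]
  [ 0.077000   0.119000   0.356250   0.045000]
  [ 0.211000   0.102625   0.178125   0.410625]
det(I−A) = Σ_j (I−A)_1j·C_1j = (0.90)(0.353250) + (-0.05)(0.327250) + (-0.45)(0.077000) + (-0.10)(0.211000) = 0.2458125
(I − A)⁻¹ = adj(I−A) / det(I−A) ≈
  [   1.4371     0.4027     0.8696     0.3204]
  [   1.3313     2.0575     1.1594     0.7780]
  [   0.3132     0.4841     1.4493     0.1831]
  [   0.8584     0.4175     0.7246     1.6705]
First solve x = (I − A)⁻¹ d = adj(I−A)·d / det(I−A); in particular x_A = (0.353250·275 + 0.099000·950 + 0.213750·375 + 0.078750·325) / 0.2458125 = 296.94375 / 0.2458125 ≈ 1208.0092.
Intermediate flow from A to A: z_AA = a_AA · x_A = 0.10 × 296.94375 / 0.2458125 = 29.694375 / 0.2458125 ≈ 120.80.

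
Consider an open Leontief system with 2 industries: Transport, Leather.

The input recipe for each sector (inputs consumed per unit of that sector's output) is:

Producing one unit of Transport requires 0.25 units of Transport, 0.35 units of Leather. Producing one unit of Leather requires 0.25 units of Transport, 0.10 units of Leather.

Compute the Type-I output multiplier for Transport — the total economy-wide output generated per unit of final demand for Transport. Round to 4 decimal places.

I − A =
  [   0.75    -0.25]
  [  -0.35     0.90]
det(I−A) = (0.75)(0.90) − (-0.25)(-0.35) = 0.5875
adj(I−A) = [[0.90, 0.25], [0.35, 0.75]]
(I − A)⁻¹ = adj(I−A) / det(I−A) ≈
  [   1.53191     0.42553]
  [   0.59574     1.27660]
The output multiplier for sector j is the column-j sum of the Leontief inverse (I − A)⁻¹ = adj(I−A) / det(I−A).
Column 1 of adj(I−A): (0.90, 0.35); det(I−A) = 0.5875.
m_1 = (0.90 + 0.35) / 0.5875 = 1.25 / 0.5875 ≈ 2.1277.

m_1 = 2.1277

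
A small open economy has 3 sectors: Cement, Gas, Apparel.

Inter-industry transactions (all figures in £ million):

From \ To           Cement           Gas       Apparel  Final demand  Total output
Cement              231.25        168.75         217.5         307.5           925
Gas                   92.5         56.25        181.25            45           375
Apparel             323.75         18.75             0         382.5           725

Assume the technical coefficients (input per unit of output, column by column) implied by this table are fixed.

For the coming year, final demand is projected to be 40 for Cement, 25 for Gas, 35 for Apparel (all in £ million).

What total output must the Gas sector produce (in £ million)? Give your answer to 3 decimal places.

Technical coefficients a_ij = z_ij / X_j:
  a_11 = 231.25/925 = 0.25, a_21 = 92.5/925 = 0.10, a_31 = 323.75/925 = 0.35
  a_12 = 168.75/375 = 0.45, a_22 = 56.25/375 = 0.15, a_32 = 18.75/375 = 0.05
  a_13 = 217.5/725 = 0.30, a_23 = 181.25/725 = 0.25, a_33 = 0/725 = 0.00
I − A =
  [   0.75    -0.45    -0.30]
  [  -0.10     0.85    -0.25]
  [  -0.35    -0.05     1.00]
Cofactors of I−A, C_ij = (−1)^(i+j)·(minor ij) (rows/columns in the sector order above):
  C_11 = (0.85)(1.00) − (-0.25)(-0.05) = 0.8375
  C_12 = −[(-0.10)(1.00) − (-0.25)(-0.35)] = 0.1875
  C_13 = (-0.10)(-0.05) − (0.85)(-0.35) = 0.3025
  C_21 = −[(-0.45)(1.00) − (-0.30)(-0.05)] = 0.4650
  C_22 = (0.75)(1.00) − (-0.30)(-0.35) = 0.6450
  C_23 = −[(0.75)(-0.05) − (-0.45)(-0.35)] = 0.1950
  C_31 = (-0.45)(-0.25) − (-0.30)(0.85) = 0.3675
  C_32 = −[(0.75)(-0.25) − (-0.30)(-0.10)] = 0.2175
  C_33 = (0.75)(0.85) − (-0.45)(-0.10) = 0.5925
det(I−A) = Σ_j (I−A)_1j·C_1j = (0.75)(0.8375) + (-0.45)(0.1875) + (-0.30)(0.3025) = 0.4530
adj(I−A) = Cᵀ =
  [ 0.8375   0.4650   0.3675]
  [ 0.1875   0.6450   0.2175]
  [ 0.3025   0.1950   0.5925]
(I − A)⁻¹ = adj(I−A) / det(I−A) ≈
  [   1.8488     1.0265     0.8113]
  [   0.4139     1.4238     0.4801]
  [   0.6678     0.4305     1.3079]
x = (I − A)⁻¹ d = adj(I−A)·d / det(I−A), with det(I−A) = 0.4530:
  x_1 = (0.8375·40 + 0.4650·25 + 0.3675·35) / 0.4530 = 57.9875 / 0.4530 ≈ 128.008
  x_2 = (0.1875·40 + 0.6450·25 + 0.2175·35) / 0.4530 = 31.2375 / 0.4530 ≈ 68.957
  x_3 = (0.3025·40 + 0.1950·25 + 0.5925·35) / 0.4530 = 37.7125 / 0.4530 ≈ 83.251

x_2 = 68.957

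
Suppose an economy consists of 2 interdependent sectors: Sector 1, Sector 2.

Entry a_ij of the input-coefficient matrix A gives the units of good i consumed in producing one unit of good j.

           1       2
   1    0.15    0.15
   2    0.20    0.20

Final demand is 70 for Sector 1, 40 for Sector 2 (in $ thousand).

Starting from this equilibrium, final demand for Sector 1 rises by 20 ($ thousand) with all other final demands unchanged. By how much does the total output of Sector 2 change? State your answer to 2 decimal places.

Δx_2 = 6.15

I − A =
  [   0.85    -0.15]
  [  -0.20     0.80]
det(I−A) = (0.85)(0.80) − (-0.15)(-0.20) = 0.6500
adj(I−A) = [[0.80, 0.15], [0.20, 0.85]]
(I − A)⁻¹ = adj(I−A) / det(I−A) ≈
  [   1.2308     0.2308]
  [   0.3077     1.3077]
Δx = (I − A)⁻¹ Δd with Δd having +20 in the Sector 1 component and 0 elsewhere.
So Δx_2 = L_21 · (+20), where L_21 = adj(I−A)_21 / det(I−A) = 0.20 / 0.6500.
Δx_2 = 0.20 × (+20) / 0.6500 = 4.00 / 0.6500 ≈ 6.15.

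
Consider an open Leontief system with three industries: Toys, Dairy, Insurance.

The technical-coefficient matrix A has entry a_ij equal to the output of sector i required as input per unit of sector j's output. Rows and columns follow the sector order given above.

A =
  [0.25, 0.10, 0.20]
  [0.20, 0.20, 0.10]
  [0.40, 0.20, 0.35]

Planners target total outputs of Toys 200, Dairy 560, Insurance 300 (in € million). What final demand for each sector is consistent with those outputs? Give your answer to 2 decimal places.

d_1 = 34.00, d_2 = 378.00, d_3 = 3.00

I − A =
  [   0.75    -0.10    -0.20]
  [  -0.20     0.80    -0.10]
  [  -0.40    -0.20     0.65]
d = (I − A) x:
  d_1 = (+0.75)·200 + (-0.10)·560 + (-0.20)·300 = 34.00
  d_2 = (-0.20)·200 + (+0.80)·560 + (-0.10)·300 = 378.00
  d_3 = (-0.40)·200 + (-0.20)·560 + (+0.65)·300 = 3.00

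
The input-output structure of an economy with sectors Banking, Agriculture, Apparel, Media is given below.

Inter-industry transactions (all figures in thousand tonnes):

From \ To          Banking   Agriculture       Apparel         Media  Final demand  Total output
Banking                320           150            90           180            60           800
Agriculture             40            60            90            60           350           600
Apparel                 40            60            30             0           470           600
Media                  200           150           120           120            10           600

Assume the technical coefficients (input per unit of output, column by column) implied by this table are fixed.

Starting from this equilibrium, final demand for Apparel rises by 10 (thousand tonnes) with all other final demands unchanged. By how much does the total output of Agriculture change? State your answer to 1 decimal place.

Technical coefficients a_ij = z_ij / X_j:
  a_11 = 320/800 = 0.40, a_21 = 40/800 = 0.05, a_31 = 40/800 = 0.05, a_41 = 200/800 = 0.25
  a_12 = 150/600 = 0.25, a_22 = 60/600 = 0.10, a_32 = 60/600 = 0.10, a_42 = 150/600 = 0.25
  a_13 = 90/600 = 0.15, a_23 = 90/600 = 0.15, a_33 = 30/600 = 0.05, a_43 = 120/600 = 0.20
  a_14 = 180/600 = 0.30, a_24 = 60/600 = 0.10, a_34 = 0/600 = 0.00, a_44 = 120/600 = 0.20
I − A =
  [   0.60    -0.25    -0.15    -0.30]
  [  -0.05     0.90    -0.15    -0.10]
  [  -0.05    -0.10     0.95     0.00]
  [  -0.25    -0.25    -0.20     0.80]
Compute the cofactors C_ij = (−1)^(i+j)·(3×3 minor ij) of I−A; the adjugate is their transpose:
adj(I−A) = Cᵀ =
  [ 0.64625   0.27925   0.20450   0.27725]
  [ 0.06875   0.37575   0.08550   0.07275]
  [ 0.04125   0.05425   0.32950   0.02225]
  [ 0.23375   0.21825   0.17300   0.48275]
det(I−A) = Σ_j (I−A)_1j·C_1j = (0.60)(0.64625) + (-0.25)(0.06875) + (-0.15)(0.04125) + (-0.30)(0.23375) = 0.29425
(I − A)⁻¹ = adj(I−A) / det(I−A) ≈
  [   2.1963     0.9490     0.6950     0.9422]
  [   0.2336     1.2770     0.2906     0.2472]
  [   0.1402     0.1844     1.1198     0.0756]
  [   0.7944     0.7417     0.5879     1.6406]
Δx = (I − A)⁻¹ Δd with Δd having +10 in the Apparel component and 0 elsewhere.
So Δx_2 = L_23 · (+10), where L_23 = adj(I−A)_23 / det(I−A) = 0.08550 / 0.29425.
Δx_2 = 0.08550 × (+10) / 0.29425 = 0.855 / 0.29425 ≈ 2.9.

Δx_2 = 2.9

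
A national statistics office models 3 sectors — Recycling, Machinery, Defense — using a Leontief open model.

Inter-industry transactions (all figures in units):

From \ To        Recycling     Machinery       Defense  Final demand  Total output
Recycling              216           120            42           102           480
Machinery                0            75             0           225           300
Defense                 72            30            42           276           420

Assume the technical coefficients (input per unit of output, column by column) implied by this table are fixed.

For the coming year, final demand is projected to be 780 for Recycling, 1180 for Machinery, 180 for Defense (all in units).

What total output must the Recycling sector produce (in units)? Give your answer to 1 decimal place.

x_R = 2712.8

Technical coefficients a_ij = z_ij / X_j:
  a_RR = 216/480 = 0.45, a_MR = 0/480 = 0.00, a_DR = 72/480 = 0.15
  a_RM = 120/300 = 0.40, a_MM = 75/300 = 0.25, a_DM = 30/300 = 0.10
  a_RD = 42/420 = 0.10, a_MD = 0/420 = 0.00, a_DD = 42/420 = 0.10
I − A =
  [   0.55    -0.40    -0.10]
  [   0.00     0.75     0.00]
  [  -0.15    -0.10     0.90]
Cofactors of I−A, C_ij = (−1)^(i+j)·(minor ij) (rows/columns in the sector order above):
  C_11 = (0.75)(0.90) − (0.00)(-0.10) = 0.6750
  C_12 = −[(0.00)(0.90) − (0.00)(-0.15)] = 0.0000
  C_13 = (0.00)(-0.10) − (0.75)(-0.15) = 0.1125
  C_21 = −[(-0.40)(0.90) − (-0.10)(-0.10)] = 0.3700
  C_22 = (0.55)(0.90) − (-0.10)(-0.15) = 0.4800
  C_23 = −[(0.55)(-0.10) − (-0.40)(-0.15)] = 0.1150
  C_31 = (-0.40)(0.00) − (-0.10)(0.75) = 0.0750
  C_32 = −[(0.55)(0.00) − (-0.10)(0.00)] = 0.0000
  C_33 = (0.55)(0.75) − (-0.40)(0.00) = 0.4125
det(I−A) = Σ_j (I−A)_1j·C_1j = (0.55)(0.6750) + (-0.40)(0.0000) + (-0.10)(0.1125) = 0.3600
adj(I−A) = Cᵀ =
  [ 0.6750   0.3700   0.0750]
  [ 0.0000   0.4800   0.0000]
  [ 0.1125   0.1150   0.4125]
(I − A)⁻¹ = adj(I−A) / det(I−A) ≈
  [   1.8750     1.0278     0.2083]
  [   0.0000     1.3333     0.0000]
  [   0.3125     0.3194     1.1458]
x = (I − A)⁻¹ d = adj(I−A)·d / det(I−A), with det(I−A) = 0.3600:
  x_R = (0.6750·780 + 0.3700·1180 + 0.0750·180) / 0.3600 = 976.60 / 0.3600 ≈ 2712.8
  x_M = (0.0000·780 + 0.4800·1180 + 0.0000·180) / 0.3600 = 566.40 / 0.3600 ≈ 1573.3
  x_D = (0.1125·780 + 0.1150·1180 + 0.4125·180) / 0.3600 = 297.70 / 0.3600 ≈ 826.9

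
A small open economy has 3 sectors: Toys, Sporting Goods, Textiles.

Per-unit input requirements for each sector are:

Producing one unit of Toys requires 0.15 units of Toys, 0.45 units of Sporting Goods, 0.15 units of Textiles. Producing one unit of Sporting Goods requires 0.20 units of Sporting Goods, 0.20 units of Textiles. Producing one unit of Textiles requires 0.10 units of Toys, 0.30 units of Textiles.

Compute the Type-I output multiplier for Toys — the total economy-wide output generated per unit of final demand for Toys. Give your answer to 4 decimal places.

m_1 = 2.3846

I − A =
  [   0.85     0.00    -0.10]
  [  -0.45     0.80     0.00]
  [  -0.15    -0.20     0.70]
Cofactors of I−A, C_ij = (−1)^(i+j)·(minor ij) (rows/columns in the sector order above):
  C_11 = (0.80)(0.70) − (0.00)(-0.20) = 0.5600
  C_12 = −[(-0.45)(0.70) − (0.00)(-0.15)] = 0.3150
  C_13 = (-0.45)(-0.20) − (0.80)(-0.15) = 0.2100
  C_21 = −[(0.00)(0.70) − (-0.10)(-0.20)] = 0.0200
  C_22 = (0.85)(0.70) − (-0.10)(-0.15) = 0.5800
  C_23 = −[(0.85)(-0.20) − (0.00)(-0.15)] = 0.1700
  C_31 = (0.00)(0.00) − (-0.10)(0.80) = 0.0800
  C_32 = −[(0.85)(0.00) − (-0.10)(-0.45)] = 0.0450
  C_33 = (0.85)(0.80) − (0.00)(-0.45) = 0.6800
det(I−A) = Σ_j (I−A)_1j·C_1j = (0.85)(0.5600) + (0.00)(0.3150) + (-0.10)(0.2100) = 0.4550
adj(I−A) = Cᵀ =
  [ 0.5600   0.0200   0.0800]
  [ 0.3150   0.5800   0.0450]
  [ 0.2100   0.1700   0.6800]
(I − A)⁻¹ = adj(I−A) / det(I−A) ≈
  [   1.23077     0.04396     0.17582]
  [   0.69231     1.27473     0.09890]
  [   0.46154     0.37363     1.49451]
The output multiplier for sector j is the column-j sum of the Leontief inverse (I − A)⁻¹ = adj(I−A) / det(I−A).
Column 1 of adj(I−A): (0.5600, 0.3150, 0.2100); det(I−A) = 0.4550.
m_1 = (0.5600 + 0.3150 + 0.2100) / 0.4550 = 1.085 / 0.4550 ≈ 2.3846.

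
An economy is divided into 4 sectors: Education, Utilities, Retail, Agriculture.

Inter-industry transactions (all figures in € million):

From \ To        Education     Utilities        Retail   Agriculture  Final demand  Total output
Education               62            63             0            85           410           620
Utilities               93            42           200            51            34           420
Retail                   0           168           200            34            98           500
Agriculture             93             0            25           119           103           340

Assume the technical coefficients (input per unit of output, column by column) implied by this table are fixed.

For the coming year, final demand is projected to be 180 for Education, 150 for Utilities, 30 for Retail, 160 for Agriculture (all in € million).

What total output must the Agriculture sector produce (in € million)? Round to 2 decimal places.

Technical coefficients a_ij = z_ij / X_j:
  a_11 = 62/620 = 0.10, a_21 = 93/620 = 0.15, a_31 = 0/620 = 0.00, a_41 = 93/620 = 0.15
  a_12 = 63/420 = 0.15, a_22 = 42/420 = 0.10, a_32 = 168/420 = 0.40, a_42 = 0/420 = 0.00
  a_13 = 0/500 = 0.00, a_23 = 200/500 = 0.40, a_33 = 200/500 = 0.40, a_43 = 25/500 = 0.05
  a_14 = 85/340 = 0.25, a_24 = 51/340 = 0.15, a_34 = 34/340 = 0.10, a_44 = 119/340 = 0.35
I − A =
  [   0.90    -0.15     0.00    -0.25]
  [  -0.15     0.90    -0.40    -0.15]
  [   0.00    -0.40     0.60    -0.10]
  [  -0.15     0.00    -0.05     0.65]
Compute the cofactors C_ij = (−1)^(i+j)·(3×3 minor ij) of I−A; the adjugate is their transpose:
adj(I−A) = Cᵀ =
  [ 0.239500   0.062750   0.051375   0.114500]
  [ 0.077250   0.324000   0.227625   0.139500]
  [ 0.061500   0.221250   0.474750   0.147750]
  [ 0.060000   0.031500   0.048375   0.328500]
det(I−A) = Σ_j (I−A)_1j·C_1j = (0.90)(0.239500) + (-0.15)(0.077250) + (0.00)(0.061500) + (-0.25)(0.060000) = 0.1889625
(I − A)⁻¹ = adj(I−A) / det(I−A) ≈
  [   1.2674     0.3321     0.2719     0.6059]
  [   0.4088     1.7146     1.2046     0.7382]
  [   0.3255     1.1709     2.5124     0.7819]
  [   0.3175     0.1667     0.2560     1.7384]
x = (I − A)⁻¹ d = adj(I−A)·d / det(I−A), with det(I−A) = 0.1889625:
  x_1 = (0.239500·180 + 0.062750·150 + 0.051375·30 + 0.114500·160) / 0.1889625 = 72.38375 / 0.1889625 ≈ 383.06
  x_2 = (0.077250·180 + 0.324000·150 + 0.227625·30 + 0.139500·160) / 0.1889625 = 91.65375 / 0.1889625 ≈ 485.04
  x_3 = (0.061500·180 + 0.221250·150 + 0.474750·30 + 0.147750·160) / 0.1889625 = 82.14 / 0.1889625 ≈ 434.69
  x_4 = (0.060000·180 + 0.031500·150 + 0.048375·30 + 0.328500·160) / 0.1889625 = 69.53625 / 0.1889625 ≈ 367.99

x_4 = 367.99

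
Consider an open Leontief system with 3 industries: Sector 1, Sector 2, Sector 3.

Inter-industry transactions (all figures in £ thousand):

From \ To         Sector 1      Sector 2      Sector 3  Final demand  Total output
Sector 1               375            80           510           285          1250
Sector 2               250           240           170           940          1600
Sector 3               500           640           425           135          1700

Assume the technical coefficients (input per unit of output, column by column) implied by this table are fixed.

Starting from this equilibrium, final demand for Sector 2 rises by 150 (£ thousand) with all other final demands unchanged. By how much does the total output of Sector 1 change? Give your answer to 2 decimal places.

Δx_1 = 83.55

Technical coefficients a_ij = z_ij / X_j:
  a_11 = 375/1250 = 0.30, a_21 = 250/1250 = 0.20, a_31 = 500/1250 = 0.40
  a_12 = 80/1600 = 0.05, a_22 = 240/1600 = 0.15, a_32 = 640/1600 = 0.40
  a_13 = 510/1700 = 0.30, a_23 = 170/1700 = 0.10, a_33 = 425/1700 = 0.25
I − A =
  [   0.70    -0.05    -0.30]
  [  -0.20     0.85    -0.10]
  [  -0.40    -0.40     0.75]
Cofactors of I−A, C_ij = (−1)^(i+j)·(minor ij) (rows/columns in the sector order above):
  C_11 = (0.85)(0.75) − (-0.10)(-0.40) = 0.5975
  C_12 = −[(-0.20)(0.75) − (-0.10)(-0.40)] = 0.1900
  C_13 = (-0.20)(-0.40) − (0.85)(-0.40) = 0.4200
  C_21 = −[(-0.05)(0.75) − (-0.30)(-0.40)] = 0.1575
  C_22 = (0.70)(0.75) − (-0.30)(-0.40) = 0.4050
  C_23 = −[(0.70)(-0.40) − (-0.05)(-0.40)] = 0.3000
  C_31 = (-0.05)(-0.10) − (-0.30)(0.85) = 0.2600
  C_32 = −[(0.70)(-0.10) − (-0.30)(-0.20)] = 0.1300
  C_33 = (0.70)(0.85) − (-0.05)(-0.20) = 0.5850
det(I−A) = Σ_j (I−A)_1j·C_1j = (0.70)(0.5975) + (-0.05)(0.1900) + (-0.30)(0.4200) = 0.28275
adj(I−A) = Cᵀ =
  [ 0.5975   0.1575   0.2600]
  [ 0.1900   0.4050   0.1300]
  [ 0.4200   0.3000   0.5850]
(I − A)⁻¹ = adj(I−A) / det(I−A) ≈
  [   2.1132     0.5570     0.9195]
  [   0.6720     1.4324     0.4598]
  [   1.4854     1.0610     2.0690]
Δx = (I − A)⁻¹ Δd with Δd having +150 in the Sector 2 component and 0 elsewhere.
So Δx_1 = L_12 · (+150), where L_12 = adj(I−A)_12 / det(I−A) = 0.1575 / 0.28275.
Δx_1 = 0.1575 × (+150) / 0.28275 = 23.625 / 0.28275 ≈ 83.55.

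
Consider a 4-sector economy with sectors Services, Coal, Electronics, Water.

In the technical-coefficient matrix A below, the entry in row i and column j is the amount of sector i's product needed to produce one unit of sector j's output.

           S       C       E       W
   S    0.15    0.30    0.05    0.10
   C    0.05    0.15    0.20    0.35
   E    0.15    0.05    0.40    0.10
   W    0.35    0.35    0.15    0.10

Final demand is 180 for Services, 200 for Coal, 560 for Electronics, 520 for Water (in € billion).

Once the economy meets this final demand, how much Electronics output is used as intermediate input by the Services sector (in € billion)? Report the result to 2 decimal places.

I − A =
  [   0.85    -0.30    -0.05    -0.10]
  [  -0.05     0.85    -0.20    -0.35]
  [  -0.15    -0.05     0.60    -0.10]
  [  -0.35    -0.35    -0.15     0.90]
Compute the cofactors C_ij = (−1)^(i+j)·(3×3 minor ij) of I−A; the adjugate is their transpose:
adj(I−A) = Cᵀ =
  [ 0.354125   0.183250   0.121625   0.124125]
  [ 0.141625   0.414500   0.199750   0.199125]
  [ 0.136250   0.122500   0.464375   0.114375]
  [ 0.215500   0.252875   0.202375   0.400500]
det(I−A) = Σ_j (I−A)_1j·C_1j = (0.85)(0.354125) + (-0.30)(0.141625) + (-0.05)(0.136250) + (-0.10)(0.215500) = 0.23015625
(I − A)⁻¹ = adj(I−A) / det(I−A) ≈
  [   1.5386     0.7962     0.5284     0.5393]
  [   0.6153     1.8010     0.8679     0.8652]
  [   0.5920     0.5322     2.0177     0.4969]
  [   0.9363     1.0987     0.8793     1.7401]
First solve x = (I − A)⁻¹ d = adj(I−A)·d / det(I−A); in particular x_S = (0.354125·180 + 0.183250·200 + 0.121625·560 + 0.124125·520) / 0.23015625 = 233.0475 / 0.23015625 ≈ 1012.5621.
Intermediate flow from E to S: z_ES = a_ES · x_S = 0.15 × 233.0475 / 0.23015625 = 34.957125 / 0.23015625 ≈ 151.88.

z_ES = 151.88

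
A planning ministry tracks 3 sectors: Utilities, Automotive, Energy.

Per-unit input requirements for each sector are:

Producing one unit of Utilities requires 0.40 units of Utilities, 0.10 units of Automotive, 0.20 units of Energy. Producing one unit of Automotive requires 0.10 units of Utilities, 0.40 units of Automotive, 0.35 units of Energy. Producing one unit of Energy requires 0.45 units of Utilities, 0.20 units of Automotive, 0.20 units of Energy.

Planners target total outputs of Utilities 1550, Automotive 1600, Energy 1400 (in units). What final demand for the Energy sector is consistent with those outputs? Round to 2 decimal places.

I − A =
  [   0.60    -0.10    -0.45]
  [  -0.10     0.60    -0.20]
  [  -0.20    -0.35     0.80]
d = (I − A) x:
  d_1 = (+0.60)·1550 + (-0.10)·1600 + (-0.45)·1400 = 140.00
  d_2 = (-0.10)·1550 + (+0.60)·1600 + (-0.20)·1400 = 525.00
  d_3 = (-0.20)·1550 + (-0.35)·1600 + (+0.80)·1400 = 250.00

d_3 = 250.00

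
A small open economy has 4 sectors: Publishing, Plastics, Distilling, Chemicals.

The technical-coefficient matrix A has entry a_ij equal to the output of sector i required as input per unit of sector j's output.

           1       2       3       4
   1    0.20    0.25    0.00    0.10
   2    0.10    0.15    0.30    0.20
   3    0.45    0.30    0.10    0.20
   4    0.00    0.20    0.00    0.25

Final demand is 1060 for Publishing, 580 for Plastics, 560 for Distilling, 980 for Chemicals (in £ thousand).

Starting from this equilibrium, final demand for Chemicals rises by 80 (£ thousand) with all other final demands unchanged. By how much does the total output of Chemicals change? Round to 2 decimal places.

I − A =
  [   0.80    -0.25     0.00    -0.10]
  [  -0.10     0.85    -0.30    -0.20]
  [  -0.45    -0.30     0.90    -0.20]
  [   0.00    -0.20     0.00     0.75]
Compute the cofactors C_ij = (−1)^(i+j)·(3×3 minor ij) of I−A; the adjugate is their transpose:
adj(I−A) = Cᵀ =
  [ 0.458250   0.186750   0.062250   0.127500]
  [ 0.168750   0.540000   0.180000   0.214500]
  [ 0.295375   0.305375   0.457250   0.242750]
  [ 0.045000   0.144000   0.048000   0.483750]
det(I−A) = Σ_j (I−A)_1j·C_1j = (0.80)(0.458250) + (-0.25)(0.168750) + (0.00)(0.295375) + (-0.10)(0.045000) = 0.3199125
(I − A)⁻¹ = adj(I−A) / det(I−A) ≈
  [   1.4324     0.5838     0.1946     0.3985]
  [   0.5275     1.6880     0.5627     0.6705]
  [   0.9233     0.9546     1.4293     0.7588]
  [   0.1407     0.4501     0.1500     1.5121]
Δx = (I − A)⁻¹ Δd with Δd having +80 in the Chemicals component and 0 elsewhere.
So Δx_4 = L_44 · (+80), where L_44 = adj(I−A)_44 / det(I−A) = 0.483750 / 0.3199125.
Δx_4 = 0.483750 × (+80) / 0.3199125 = 38.70 / 0.3199125 ≈ 120.97.

Δx_4 = 120.97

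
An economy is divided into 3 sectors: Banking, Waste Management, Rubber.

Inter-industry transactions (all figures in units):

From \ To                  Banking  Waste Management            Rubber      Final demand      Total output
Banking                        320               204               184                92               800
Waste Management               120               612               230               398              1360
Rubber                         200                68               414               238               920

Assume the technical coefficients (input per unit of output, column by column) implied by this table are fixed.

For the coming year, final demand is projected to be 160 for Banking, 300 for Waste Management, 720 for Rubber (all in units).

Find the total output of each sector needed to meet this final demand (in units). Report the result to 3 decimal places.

Technical coefficients a_ij = z_ij / X_j:
  a_BB = 320/800 = 0.40, a_WB = 120/800 = 0.15, a_RB = 200/800 = 0.25
  a_BW = 204/1360 = 0.15, a_WW = 612/1360 = 0.45, a_RW = 68/1360 = 0.05
  a_BR = 184/920 = 0.20, a_WR = 230/920 = 0.25, a_RR = 414/920 = 0.45
I − A =
  [   0.60    -0.15    -0.20]
  [  -0.15     0.55    -0.25]
  [  -0.25    -0.05     0.55]
Cofactors of I−A, C_ij = (−1)^(i+j)·(minor ij) (rows/columns in the sector order above):
  C_11 = (0.55)(0.55) − (-0.25)(-0.05) = 0.2900
  C_12 = −[(-0.15)(0.55) − (-0.25)(-0.25)] = 0.1450
  C_13 = (-0.15)(-0.05) − (0.55)(-0.25) = 0.1450
  C_21 = −[(-0.15)(0.55) − (-0.20)(-0.05)] = 0.0925
  C_22 = (0.60)(0.55) − (-0.20)(-0.25) = 0.2800
  C_23 = −[(0.60)(-0.05) − (-0.15)(-0.25)] = 0.0675
  C_31 = (-0.15)(-0.25) − (-0.20)(0.55) = 0.1475
  C_32 = −[(0.60)(-0.25) − (-0.20)(-0.15)] = 0.1800
  C_33 = (0.60)(0.55) − (-0.15)(-0.15) = 0.3075
det(I−A) = Σ_j (I−A)_1j·C_1j = (0.60)(0.2900) + (-0.15)(0.1450) + (-0.20)(0.1450) = 0.12325
adj(I−A) = Cᵀ =
  [ 0.2900   0.0925   0.1475]
  [ 0.1450   0.2800   0.1800]
  [ 0.1450   0.0675   0.3075]
(I − A)⁻¹ = adj(I−A) / det(I−A) ≈
  [   2.3529     0.7505     1.1968]
  [   1.1765     2.2718     1.4604]
  [   1.1765     0.5477     2.4949]
x = (I − A)⁻¹ d = adj(I−A)·d / det(I−A), with det(I−A) = 0.12325:
  x_B = (0.2900·160 + 0.0925·300 + 0.1475·720) / 0.12325 = 180.35 / 0.12325 ≈ 1463.286
  x_W = (0.1450·160 + 0.2800·300 + 0.1800·720) / 0.12325 = 236.80 / 0.12325 ≈ 1921.298
  x_R = (0.1450·160 + 0.0675·300 + 0.3075·720) / 0.12325 = 264.85 / 0.12325 ≈ 2148.884

x_B = 1463.286, x_W = 1921.298, x_R = 2148.884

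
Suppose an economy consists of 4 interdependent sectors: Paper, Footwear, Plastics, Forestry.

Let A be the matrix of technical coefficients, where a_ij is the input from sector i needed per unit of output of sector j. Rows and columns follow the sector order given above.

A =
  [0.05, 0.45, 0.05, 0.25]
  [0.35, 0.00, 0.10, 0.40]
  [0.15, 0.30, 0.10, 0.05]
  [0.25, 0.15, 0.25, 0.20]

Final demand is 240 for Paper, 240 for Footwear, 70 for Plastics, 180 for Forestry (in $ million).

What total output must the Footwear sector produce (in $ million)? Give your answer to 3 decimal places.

x_2 = 1043.885

I − A =
  [   0.95    -0.45    -0.05    -0.25]
  [  -0.35     1.00    -0.10    -0.40]
  [  -0.15    -0.30     0.90    -0.05]
  [  -0.25    -0.15    -0.25     0.80]
Compute the cofactors C_ij = (−1)^(i+j)·(3×3 minor ij) of I−A; the adjugate is their transpose:
adj(I−A) = Cᵀ =
  [ 0.598750   0.383250   0.184250   0.390250]
  [ 0.365875   0.599875   0.205625   0.427125]
  [ 0.240125   0.281625   0.456375   0.244375]
  [ 0.330750   0.320250   0.238750   0.665250]
det(I−A) = Σ_j (I−A)_1j·C_1j = (0.95)(0.598750) + (-0.45)(0.365875) + (-0.05)(0.240125) + (-0.25)(0.330750) = 0.309475
(I − A)⁻¹ = adj(I−A) / det(I−A) ≈
  [   1.9347     1.2384     0.5954     1.2610]
  [   1.1822     1.9384     0.6644     1.3802]
  [   0.7759     0.9100     1.4747     0.7896]
  [   1.0687     1.0348     0.7715     2.1496]
x = (I − A)⁻¹ d = adj(I−A)·d / det(I−A), with det(I−A) = 0.309475:
  x_1 = (0.598750·240 + 0.383250·240 + 0.184250·70 + 0.390250·180) / 0.309475 = 318.8225 / 0.309475 ≈ 1030.204
  x_2 = (0.365875·240 + 0.599875·240 + 0.205625·70 + 0.427125·180) / 0.309475 = 323.05625 / 0.309475 ≈ 1043.885
  x_3 = (0.240125·240 + 0.281625·240 + 0.456375·70 + 0.244375·180) / 0.309475 = 201.15375 / 0.309475 ≈ 649.984
  x_4 = (0.330750·240 + 0.320250·240 + 0.238750·70 + 0.665250·180) / 0.309475 = 292.6975 / 0.309475 ≈ 945.787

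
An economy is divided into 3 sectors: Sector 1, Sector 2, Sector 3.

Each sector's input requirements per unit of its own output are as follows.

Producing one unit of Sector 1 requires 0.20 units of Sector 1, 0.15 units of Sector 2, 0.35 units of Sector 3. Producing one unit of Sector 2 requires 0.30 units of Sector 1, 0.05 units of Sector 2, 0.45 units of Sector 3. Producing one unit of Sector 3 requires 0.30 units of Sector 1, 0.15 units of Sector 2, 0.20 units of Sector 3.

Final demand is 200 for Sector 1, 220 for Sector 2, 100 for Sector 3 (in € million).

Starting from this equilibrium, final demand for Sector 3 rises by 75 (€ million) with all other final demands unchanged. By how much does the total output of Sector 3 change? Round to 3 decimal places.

Δx_3 = 140.288

I − A =
  [   0.80    -0.30    -0.30]
  [  -0.15     0.95    -0.15]
  [  -0.35    -0.45     0.80]
Cofactors of I−A, C_ij = (−1)^(i+j)·(minor ij) (rows/columns in the sector order above):
  C_11 = (0.95)(0.80) − (-0.15)(-0.45) = 0.6925
  C_12 = −[(-0.15)(0.80) − (-0.15)(-0.35)] = 0.1725
  C_13 = (-0.15)(-0.45) − (0.95)(-0.35) = 0.4000
  C_21 = −[(-0.30)(0.80) − (-0.30)(-0.45)] = 0.3750
  C_22 = (0.80)(0.80) − (-0.30)(-0.35) = 0.5350
  C_23 = −[(0.80)(-0.45) − (-0.30)(-0.35)] = 0.4650
  C_31 = (-0.30)(-0.15) − (-0.30)(0.95) = 0.3300
  C_32 = −[(0.80)(-0.15) − (-0.30)(-0.15)] = 0.1650
  C_33 = (0.80)(0.95) − (-0.30)(-0.15) = 0.7150
det(I−A) = Σ_j (I−A)_1j·C_1j = (0.80)(0.6925) + (-0.30)(0.1725) + (-0.30)(0.4000) = 0.38225
adj(I−A) = Cᵀ =
  [ 0.6925   0.3750   0.3300]
  [ 0.1725   0.5350   0.1650]
  [ 0.4000   0.4650   0.7150]
(I − A)⁻¹ = adj(I−A) / det(I−A) ≈
  [   1.8116     0.9810     0.8633]
  [   0.4513     1.3996     0.4317]
  [   1.0464     1.2165     1.8705]
Δx = (I − A)⁻¹ Δd with Δd having +75 in the Sector 3 component and 0 elsewhere.
So Δx_3 = L_33 · (+75), where L_33 = adj(I−A)_33 / det(I−A) = 0.7150 / 0.38225.
Δx_3 = 0.7150 × (+75) / 0.38225 = 53.625 / 0.38225 ≈ 140.288.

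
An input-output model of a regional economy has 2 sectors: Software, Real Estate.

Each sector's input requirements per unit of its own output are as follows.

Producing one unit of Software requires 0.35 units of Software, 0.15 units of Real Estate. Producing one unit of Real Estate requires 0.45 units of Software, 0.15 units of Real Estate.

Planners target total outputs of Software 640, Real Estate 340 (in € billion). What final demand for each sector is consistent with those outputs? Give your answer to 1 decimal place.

d_S = 263.0, d_R = 193.0

I − A =
  [   0.65    -0.45]
  [  -0.15     0.85]
d = (I − A) x:
  d_S = (+0.65)·640 + (-0.45)·340 = 263.0
  d_R = (-0.15)·640 + (+0.85)·340 = 193.0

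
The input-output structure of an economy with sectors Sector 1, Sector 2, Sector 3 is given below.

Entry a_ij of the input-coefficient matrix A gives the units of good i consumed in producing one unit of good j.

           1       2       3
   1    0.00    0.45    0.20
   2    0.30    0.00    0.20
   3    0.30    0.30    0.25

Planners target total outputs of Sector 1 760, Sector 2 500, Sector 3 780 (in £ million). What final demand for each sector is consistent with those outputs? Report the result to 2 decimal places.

d_1 = 379.00, d_2 = 116.00, d_3 = 207.00

I − A =
  [   1.00    -0.45    -0.20]
  [  -0.30     1.00    -0.20]
  [  -0.30    -0.30     0.75]
d = (I − A) x:
  d_1 = (+1.00)·760 + (-0.45)·500 + (-0.20)·780 = 379.00
  d_2 = (-0.30)·760 + (+1.00)·500 + (-0.20)·780 = 116.00
  d_3 = (-0.30)·760 + (-0.30)·500 + (+0.75)·780 = 207.00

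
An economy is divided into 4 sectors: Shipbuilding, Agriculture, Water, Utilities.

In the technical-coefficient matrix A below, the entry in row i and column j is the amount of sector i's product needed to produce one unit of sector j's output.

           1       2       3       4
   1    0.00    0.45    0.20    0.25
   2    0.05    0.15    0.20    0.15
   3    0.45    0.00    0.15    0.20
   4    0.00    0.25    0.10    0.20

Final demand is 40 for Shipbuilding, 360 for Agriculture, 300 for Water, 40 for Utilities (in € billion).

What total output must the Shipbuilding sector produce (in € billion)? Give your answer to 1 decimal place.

I − A =
  [   1.00    -0.45    -0.20    -0.25]
  [  -0.05     0.85    -0.20    -0.15]
  [  -0.45     0.00     0.85    -0.20]
  [   0.00    -0.25    -0.10     0.80]
Compute the cofactors C_ij = (−1)^(i+j)·(3×3 minor ij) of I−A; the adjugate is their transpose:
adj(I−A) = Cᵀ =
  [ 0.519125   0.360125   0.241000   0.290000]
  [ 0.111750   0.576750   0.184250   0.189125]
  [ 0.291625   0.240125   0.621375   0.291500]
  [ 0.071375   0.210250   0.135250   0.586375]
det(I−A) = Σ_j (I−A)_1j·C_1j = (1.00)(0.519125) + (-0.45)(0.111750) + (-0.20)(0.291625) + (-0.25)(0.071375) = 0.39266875
(I − A)⁻¹ = adj(I−A) / det(I−A) ≈
  [   1.3220     0.9171     0.6137     0.7385]
  [   0.2846     1.4688     0.4692     0.4816]
  [   0.7427     0.6115     1.5824     0.7424]
  [   0.1818     0.5354     0.3444     1.4933]
x = (I − A)⁻¹ d = adj(I−A)·d / det(I−A), with det(I−A) = 0.39266875:
  x_1 = (0.519125·40 + 0.360125·360 + 0.241000·300 + 0.290000·40) / 0.39266875 = 234.31 / 0.39266875 ≈ 596.7
  x_2 = (0.111750·40 + 0.576750·360 + 0.184250·300 + 0.189125·40) / 0.39266875 = 274.94 / 0.39266875 ≈ 700.2
  x_3 = (0.291625·40 + 0.240125·360 + 0.621375·300 + 0.291500·40) / 0.39266875 = 296.1825 / 0.39266875 ≈ 754.3
  x_4 = (0.071375·40 + 0.210250·360 + 0.135250·300 + 0.586375·40) / 0.39266875 = 142.575 / 0.39266875 ≈ 363.1

x_1 = 596.7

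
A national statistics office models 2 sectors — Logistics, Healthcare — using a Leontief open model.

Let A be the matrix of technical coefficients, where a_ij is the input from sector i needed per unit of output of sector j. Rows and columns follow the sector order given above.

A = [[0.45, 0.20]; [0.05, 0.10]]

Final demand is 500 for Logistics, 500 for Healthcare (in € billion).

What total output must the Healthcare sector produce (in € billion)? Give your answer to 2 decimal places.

x_H = 618.56

I − A =
  [   0.55    -0.20]
  [  -0.05     0.90]
det(I−A) = (0.55)(0.90) − (-0.20)(-0.05) = 0.4850
adj(I−A) = [[0.90, 0.20], [0.05, 0.55]]
(I − A)⁻¹ = adj(I−A) / det(I−A) ≈
  [   1.8557     0.4124]
  [   0.1031     1.1340]
x = (I − A)⁻¹ d = adj(I−A)·d / det(I−A), with det(I−A) = 0.4850:
  x_L = (0.90·500 + 0.20·500) / 0.4850 = 550.00 / 0.4850 ≈ 1134.02
  x_H = (0.05·500 + 0.55·500) / 0.4850 = 300.00 / 0.4850 ≈ 618.56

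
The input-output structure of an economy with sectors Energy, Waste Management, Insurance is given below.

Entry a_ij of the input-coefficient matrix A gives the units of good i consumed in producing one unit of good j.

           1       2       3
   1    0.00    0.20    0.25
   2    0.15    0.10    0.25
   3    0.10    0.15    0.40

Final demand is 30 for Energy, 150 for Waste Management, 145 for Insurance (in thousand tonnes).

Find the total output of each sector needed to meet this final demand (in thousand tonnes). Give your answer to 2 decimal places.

I − A =
  [   1.00    -0.20    -0.25]
  [  -0.15     0.90    -0.25]
  [  -0.10    -0.15     0.60]
Cofactors of I−A, C_ij = (−1)^(i+j)·(minor ij) (rows/columns in the sector order above):
  C_11 = (0.90)(0.60) − (-0.25)(-0.15) = 0.5025
  C_12 = −[(-0.15)(0.60) − (-0.25)(-0.10)] = 0.1150
  C_13 = (-0.15)(-0.15) − (0.90)(-0.10) = 0.1125
  C_21 = −[(-0.20)(0.60) − (-0.25)(-0.15)] = 0.1575
  C_22 = (1.00)(0.60) − (-0.25)(-0.10) = 0.5750
  C_23 = −[(1.00)(-0.15) − (-0.20)(-0.10)] = 0.1700
  C_31 = (-0.20)(-0.25) − (-0.25)(0.90) = 0.2750
  C_32 = −[(1.00)(-0.25) − (-0.25)(-0.15)] = 0.2875
  C_33 = (1.00)(0.90) − (-0.20)(-0.15) = 0.8700
det(I−A) = Σ_j (I−A)_1j·C_1j = (1.00)(0.5025) + (-0.20)(0.1150) + (-0.25)(0.1125) = 0.451375
adj(I−A) = Cᵀ =
  [ 0.5025   0.1575   0.2750]
  [ 0.1150   0.5750   0.2875]
  [ 0.1125   0.1700   0.8700]
(I − A)⁻¹ = adj(I−A) / det(I−A) ≈
  [   1.1133     0.3489     0.6092]
  [   0.2548     1.2739     0.6369]
  [   0.2492     0.3766     1.9274]
x = (I − A)⁻¹ d = adj(I−A)·d / det(I−A), with det(I−A) = 0.451375:
  x_1 = (0.5025·30 + 0.1575·150 + 0.2750·145) / 0.451375 = 78.575 / 0.451375 ≈ 174.08
  x_2 = (0.1150·30 + 0.5750·150 + 0.2875·145) / 0.451375 = 131.3875 / 0.451375 ≈ 291.08
  x_3 = (0.1125·30 + 0.1700·150 + 0.8700·145) / 0.451375 = 155.025 / 0.451375 ≈ 343.45

x_1 = 174.08, x_2 = 291.08, x_3 = 343.45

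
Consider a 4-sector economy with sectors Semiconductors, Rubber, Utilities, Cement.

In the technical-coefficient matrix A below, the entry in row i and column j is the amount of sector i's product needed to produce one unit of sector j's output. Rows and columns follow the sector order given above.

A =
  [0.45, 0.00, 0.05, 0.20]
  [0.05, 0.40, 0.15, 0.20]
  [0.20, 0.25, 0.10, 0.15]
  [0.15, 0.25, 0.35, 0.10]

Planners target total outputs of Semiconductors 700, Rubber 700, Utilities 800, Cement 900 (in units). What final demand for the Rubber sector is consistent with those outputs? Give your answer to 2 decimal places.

I − A =
  [   0.55     0.00    -0.05    -0.20]
  [  -0.05     0.60    -0.15    -0.20]
  [  -0.20    -0.25     0.90    -0.15]
  [  -0.15    -0.25    -0.35     0.90]
d = (I − A) x:
  d_S = (+0.55)·700 + (+0.00)·700 + (-0.05)·800 + (-0.20)·900 = 165.00
  d_R = (-0.05)·700 + (+0.60)·700 + (-0.15)·800 + (-0.20)·900 = 85.00
  d_U = (-0.20)·700 + (-0.25)·700 + (+0.90)·800 + (-0.15)·900 = 270.00
  d_C = (-0.15)·700 + (-0.25)·700 + (-0.35)·800 + (+0.90)·900 = 250.00

d_R = 85.00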